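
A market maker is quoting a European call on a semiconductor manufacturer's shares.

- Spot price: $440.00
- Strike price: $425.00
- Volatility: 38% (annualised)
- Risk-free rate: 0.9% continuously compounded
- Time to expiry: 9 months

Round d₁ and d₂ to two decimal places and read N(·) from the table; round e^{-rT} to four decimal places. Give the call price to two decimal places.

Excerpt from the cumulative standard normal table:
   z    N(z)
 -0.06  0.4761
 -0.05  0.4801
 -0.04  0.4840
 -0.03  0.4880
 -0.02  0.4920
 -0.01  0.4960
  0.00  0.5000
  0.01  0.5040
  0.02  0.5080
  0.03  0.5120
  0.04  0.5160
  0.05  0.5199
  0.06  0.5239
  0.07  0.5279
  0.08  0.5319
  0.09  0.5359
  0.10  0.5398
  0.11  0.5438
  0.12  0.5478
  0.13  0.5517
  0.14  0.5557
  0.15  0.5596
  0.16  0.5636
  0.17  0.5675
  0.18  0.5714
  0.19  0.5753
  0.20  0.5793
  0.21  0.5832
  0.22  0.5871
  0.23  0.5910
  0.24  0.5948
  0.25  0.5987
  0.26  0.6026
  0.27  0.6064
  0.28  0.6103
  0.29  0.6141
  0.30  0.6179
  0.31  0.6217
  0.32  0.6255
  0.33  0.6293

σ√T = 0.38·√0.75 = 0.3291
d₁ = [ln(440/425) + (0.009 + ½·0.38²)·0.75] / (σ√T) = (0.0347 + 0.0609) / 0.3291 = 0.2905 ⇒ 0.29
d₂ = 0.2905 − 0.3291 = -0.0386 ⇒ -0.04
e^(−rT) = e^(−0.009·0.75) = 0.9933
C = 440·N(0.29) − 425·0.9933·N(-0.04) = 440·0.6141 − 425·0.9933·0.4840 = 270.2040 − 204.3218 = 65.8822

$65.88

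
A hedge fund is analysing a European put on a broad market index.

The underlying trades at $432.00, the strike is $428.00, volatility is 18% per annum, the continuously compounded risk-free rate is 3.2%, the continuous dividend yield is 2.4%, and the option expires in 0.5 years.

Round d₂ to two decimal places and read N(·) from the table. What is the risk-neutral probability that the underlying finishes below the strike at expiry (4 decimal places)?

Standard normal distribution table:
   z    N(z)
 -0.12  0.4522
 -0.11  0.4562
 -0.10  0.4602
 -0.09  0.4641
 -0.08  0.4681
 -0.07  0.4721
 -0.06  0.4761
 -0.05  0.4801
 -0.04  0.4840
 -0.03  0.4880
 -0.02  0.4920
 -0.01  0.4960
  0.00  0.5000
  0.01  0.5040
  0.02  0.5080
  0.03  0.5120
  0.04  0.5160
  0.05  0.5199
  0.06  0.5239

σ√T = 0.18 × 0.7071 = 0.1273
ln(S/K) + (r − q + σ²/2)T = ln(432/428) + (0.032 − 0.024 + 0.18²/2)·0.5 = 0.0093 + 0.0121 = 0.0214
d₁ = 0.0214 / 0.1273 = 0.1682 → 0.17
d₂ = d₁ − σ√T = 0.1682 − 0.1273 = 0.0409 → 0.04
Pr(exercise) under Q = N(−d₂) = N(-0.04) = 0.4840

0.4840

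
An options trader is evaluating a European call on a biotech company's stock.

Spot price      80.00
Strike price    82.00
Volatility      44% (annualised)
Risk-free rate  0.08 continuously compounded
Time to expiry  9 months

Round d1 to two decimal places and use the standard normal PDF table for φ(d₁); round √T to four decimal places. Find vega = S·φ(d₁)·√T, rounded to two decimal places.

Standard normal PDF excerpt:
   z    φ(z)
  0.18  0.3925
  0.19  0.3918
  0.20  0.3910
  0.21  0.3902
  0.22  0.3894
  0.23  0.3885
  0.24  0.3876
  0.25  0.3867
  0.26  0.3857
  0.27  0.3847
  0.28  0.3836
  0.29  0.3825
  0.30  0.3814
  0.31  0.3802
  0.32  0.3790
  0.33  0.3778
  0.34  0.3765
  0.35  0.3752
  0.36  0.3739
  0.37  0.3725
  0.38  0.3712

σ√T = 0.44 × 0.8660 = 0.3811
ln(S/K) + (r + σ²/2)T = ln(80/82) + (0.08 + 0.44²/2)·0.75 = -0.0247 + 0.1326 = 0.1079
d₁ = 0.1079 / 0.3811 = 0.2832 which rounds to 0.28
√T = √0.75 = 0.8660
φ(d₁) = φ(0.28) = 0.3836
vega = S·φ(d₁)·√T = 80·0.3836·0.8660 = 26.5758

26.58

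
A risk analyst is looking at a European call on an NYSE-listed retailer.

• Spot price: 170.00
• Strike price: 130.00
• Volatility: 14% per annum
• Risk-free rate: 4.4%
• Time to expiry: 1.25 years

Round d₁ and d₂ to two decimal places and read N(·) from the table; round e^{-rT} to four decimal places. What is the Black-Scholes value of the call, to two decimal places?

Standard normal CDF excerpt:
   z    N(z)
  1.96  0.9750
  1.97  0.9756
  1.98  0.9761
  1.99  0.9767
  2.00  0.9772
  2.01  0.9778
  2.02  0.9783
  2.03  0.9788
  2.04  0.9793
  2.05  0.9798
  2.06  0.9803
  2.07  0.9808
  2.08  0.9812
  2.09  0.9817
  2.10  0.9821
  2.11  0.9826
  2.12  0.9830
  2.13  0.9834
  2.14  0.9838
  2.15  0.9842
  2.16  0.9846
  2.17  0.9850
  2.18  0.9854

47.07

σ√T = 0.14·√1.25 = 0.1565
d₁ = [ln(170/130) + (0.044 + 0.14²/2)·1.25] / 0.1565 = [0.2683 + 0.0673] / 0.1565 = 2.1435 → 2.14
d₂ = d₁ − σ√T = 2.1435 − 0.1565 = 1.9870 → 1.99
e^(−rT) = e^(−0.044·1.25) = 0.9465
N(d₁) = N(2.14) = 0.9838;  N(d₂) = N(1.99) = 0.9767
C = 170·0.9838 − 130·0.9465·0.9767 = 167.2460 − 120.1781 = 47.0679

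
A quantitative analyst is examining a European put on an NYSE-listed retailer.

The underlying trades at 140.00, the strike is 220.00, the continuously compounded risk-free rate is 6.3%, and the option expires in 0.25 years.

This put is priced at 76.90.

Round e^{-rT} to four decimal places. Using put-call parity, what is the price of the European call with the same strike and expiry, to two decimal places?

e^(−rT) = e^(−0.063·0.25) = 0.9844
Put-call parity: C − P = S − K·e^(−rT) = 140 − 220·0.9844 = 140 − 216.5680 = -76.5680
C = P + (C − P) = 76.90 + (-76.5680) = 0.3320

0.33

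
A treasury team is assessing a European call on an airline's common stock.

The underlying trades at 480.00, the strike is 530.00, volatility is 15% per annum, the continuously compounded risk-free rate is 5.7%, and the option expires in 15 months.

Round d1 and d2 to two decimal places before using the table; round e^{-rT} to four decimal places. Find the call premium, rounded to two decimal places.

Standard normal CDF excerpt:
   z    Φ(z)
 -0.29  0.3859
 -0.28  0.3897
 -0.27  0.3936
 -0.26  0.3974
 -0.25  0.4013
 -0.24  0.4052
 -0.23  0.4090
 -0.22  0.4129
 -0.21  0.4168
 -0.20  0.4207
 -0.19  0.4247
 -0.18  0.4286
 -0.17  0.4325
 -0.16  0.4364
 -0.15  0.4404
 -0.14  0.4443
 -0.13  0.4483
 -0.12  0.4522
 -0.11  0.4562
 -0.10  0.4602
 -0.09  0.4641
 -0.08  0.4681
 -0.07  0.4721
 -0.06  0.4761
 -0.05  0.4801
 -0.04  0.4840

σ√T = 0.15 × 1.1180 = 0.1677
d₁ = [ln(480/530) + (0.057 + ½·0.15²)·1.25] / (σ√T) = (-0.0991 + 0.0853) / 0.1677 = -0.0822 which rounds to -0.08
d₂ = -0.0822 − 0.1677 = -0.2499 which rounds to -0.25
exp(−rT) = exp(−0.057·1.25) = 0.9312
N(d₁) = N(-0.08) = 0.4681;  N(d₂) = N(-0.25) = 0.4013
C = 480·0.4681 − 530·0.9312·0.4013 = 224.6880 − 198.0560 = 26.6320

26.63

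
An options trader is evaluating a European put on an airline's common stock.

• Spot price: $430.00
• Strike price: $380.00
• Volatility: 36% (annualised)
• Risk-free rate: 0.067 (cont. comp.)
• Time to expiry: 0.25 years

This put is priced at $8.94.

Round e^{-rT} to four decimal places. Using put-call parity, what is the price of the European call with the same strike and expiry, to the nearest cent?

exp(−rT) = exp(−0.067·0.25) = 0.9834
Put-call parity: C − P = S − K·e^(−rT) = 430 − 380·0.9834 = 430 − 373.6920 = 56.3080
C = P + (C − P) = 8.94 + (56.3080) = 65.2480

$65.25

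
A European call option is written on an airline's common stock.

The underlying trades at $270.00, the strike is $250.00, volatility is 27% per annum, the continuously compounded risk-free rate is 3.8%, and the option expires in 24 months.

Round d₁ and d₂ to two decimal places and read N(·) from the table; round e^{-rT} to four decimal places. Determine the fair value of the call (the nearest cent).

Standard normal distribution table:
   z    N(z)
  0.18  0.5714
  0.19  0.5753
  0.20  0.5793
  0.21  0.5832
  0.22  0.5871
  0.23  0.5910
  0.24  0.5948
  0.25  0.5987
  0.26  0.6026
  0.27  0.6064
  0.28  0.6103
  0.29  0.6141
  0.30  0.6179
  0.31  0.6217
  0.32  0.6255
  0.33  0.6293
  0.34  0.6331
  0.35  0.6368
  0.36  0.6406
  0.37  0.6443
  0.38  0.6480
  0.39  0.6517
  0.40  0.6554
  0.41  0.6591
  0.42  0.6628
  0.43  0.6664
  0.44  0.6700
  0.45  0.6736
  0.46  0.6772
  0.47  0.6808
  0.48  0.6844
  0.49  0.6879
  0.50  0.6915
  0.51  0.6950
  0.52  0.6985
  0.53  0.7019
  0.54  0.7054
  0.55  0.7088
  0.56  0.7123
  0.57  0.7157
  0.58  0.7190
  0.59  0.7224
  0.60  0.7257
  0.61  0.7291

T = 2;  σ√T = 0.3818
d₁ = [ln(270/250) + (0.038 + ½·0.27²)·2] / (σ√T) = (0.0770 + 0.1489) / 0.3818 = 0.5915 which rounds to 0.59
d₂ = 0.5915 − 0.3818 = 0.2097 which rounds to 0.21
e^(−rT) = e^(−0.038·2) = 0.9268
C = 270·N(0.59) − 250·0.9268·N(0.21) = 270·0.7224 − 250·0.9268·0.5832 = 195.0480 − 135.1274 = 59.9206

$59.92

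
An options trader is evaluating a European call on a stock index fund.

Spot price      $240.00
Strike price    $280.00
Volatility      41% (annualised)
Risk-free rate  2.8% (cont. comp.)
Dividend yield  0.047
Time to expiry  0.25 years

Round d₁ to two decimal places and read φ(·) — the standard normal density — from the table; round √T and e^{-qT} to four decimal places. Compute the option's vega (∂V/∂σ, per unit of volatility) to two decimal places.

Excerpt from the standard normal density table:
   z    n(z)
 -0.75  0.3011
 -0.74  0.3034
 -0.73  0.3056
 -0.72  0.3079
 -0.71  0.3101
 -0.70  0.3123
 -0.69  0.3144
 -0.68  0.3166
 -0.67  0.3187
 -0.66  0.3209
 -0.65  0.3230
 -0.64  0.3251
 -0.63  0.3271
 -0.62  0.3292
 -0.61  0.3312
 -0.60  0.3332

σ√T = 0.41·√0.25 = 0.2050
d₁ = [ln(240/280) + (0.028 − 0.047 + 0.41²/2)·0.25] / 0.2050 = [-0.1542 + 0.0163] / 0.2050 = -0.6726 ≈ -0.67
√T = √0.25 = 0.5000
φ(d₁) = φ(-0.67) = 0.3187
exp(−qT) = exp(−0.047·0.25) = 0.9883
vega = S·exp(−qT)·φ(d₁)·√T = 240·0.9883·0.3187·0.5000 = 37.7965

37.80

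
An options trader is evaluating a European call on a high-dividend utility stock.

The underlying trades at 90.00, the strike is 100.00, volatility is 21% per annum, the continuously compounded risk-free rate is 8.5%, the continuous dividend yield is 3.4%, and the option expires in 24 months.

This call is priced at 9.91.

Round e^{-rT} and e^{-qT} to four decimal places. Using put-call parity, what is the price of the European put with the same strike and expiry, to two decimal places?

e^(−qT) = e^(−0.034·2) = 0.9343;  e^(−rT) = e^(−0.085·2) = 0.8437
Put-call parity: C − P = S·e^(−qT) − K·e^(−rT) = 90·0.9343 − 100·0.8437 = 84.0870 − 84.3700 = -0.2830
P = C − (C − P) = 9.91 − (-0.2830) = 10.1930

10.19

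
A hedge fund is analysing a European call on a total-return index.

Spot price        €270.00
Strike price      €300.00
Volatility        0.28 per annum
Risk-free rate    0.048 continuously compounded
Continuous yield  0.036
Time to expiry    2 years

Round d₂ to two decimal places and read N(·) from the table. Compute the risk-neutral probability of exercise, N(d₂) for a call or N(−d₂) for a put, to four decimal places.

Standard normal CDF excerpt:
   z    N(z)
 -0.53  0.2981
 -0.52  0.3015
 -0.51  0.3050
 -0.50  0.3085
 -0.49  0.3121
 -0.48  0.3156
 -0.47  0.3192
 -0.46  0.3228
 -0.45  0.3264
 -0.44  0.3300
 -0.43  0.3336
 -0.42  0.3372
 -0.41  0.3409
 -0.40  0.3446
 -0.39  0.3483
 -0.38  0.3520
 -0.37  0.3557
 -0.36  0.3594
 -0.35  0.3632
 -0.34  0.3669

σ√T = 0.28 × 1.4142 = 0.3960
d₁ = [ln(270/300) + (0.048 − 0.036 + 0.28²/2)·2] / 0.3960 = [-0.1054 + 0.1024] / 0.3960 = -0.0075 which rounds to -0.01
d₂ = d₁ − σ√T = -0.0075 − 0.3960 = -0.4035 which rounds to -0.40
Pr(exercise) under Q = N(d₂) = 0.3446

0.3446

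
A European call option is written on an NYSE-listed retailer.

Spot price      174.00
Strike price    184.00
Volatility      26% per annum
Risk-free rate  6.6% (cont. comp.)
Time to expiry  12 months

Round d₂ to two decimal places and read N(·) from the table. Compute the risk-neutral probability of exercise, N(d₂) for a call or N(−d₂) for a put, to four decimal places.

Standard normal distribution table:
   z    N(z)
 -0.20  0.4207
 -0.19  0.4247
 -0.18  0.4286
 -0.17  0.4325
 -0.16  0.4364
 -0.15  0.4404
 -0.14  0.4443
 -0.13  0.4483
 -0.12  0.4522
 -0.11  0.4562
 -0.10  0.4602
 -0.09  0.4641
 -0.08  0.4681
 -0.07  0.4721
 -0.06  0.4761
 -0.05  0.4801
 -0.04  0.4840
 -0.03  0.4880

0.4641

σ√T = 0.26 × 1.0000 = 0.2600
d₁ = [ln(174/184) + (0.066 + 0.26²/2)·1] / 0.2600 = [-0.0559 + 0.0998] / 0.2600 = 0.1689 ≈ 0.17
d₂ = d₁ − σ√T = 0.1689 − 0.2600 = -0.0911 ≈ -0.09
Pr(exercise) under Q = N(d₂) = 0.4641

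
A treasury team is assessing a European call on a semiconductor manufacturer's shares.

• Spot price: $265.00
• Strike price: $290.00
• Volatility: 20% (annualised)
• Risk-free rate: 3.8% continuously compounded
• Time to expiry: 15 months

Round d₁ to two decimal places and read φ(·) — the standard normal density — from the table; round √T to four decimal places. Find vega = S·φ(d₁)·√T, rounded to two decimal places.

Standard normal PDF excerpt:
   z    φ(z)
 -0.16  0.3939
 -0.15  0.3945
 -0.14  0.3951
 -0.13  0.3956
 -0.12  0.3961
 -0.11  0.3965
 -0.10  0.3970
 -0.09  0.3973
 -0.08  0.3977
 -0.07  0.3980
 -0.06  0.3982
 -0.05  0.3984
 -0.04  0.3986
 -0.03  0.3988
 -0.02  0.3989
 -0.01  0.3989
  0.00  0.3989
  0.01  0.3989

σ√T = 0.2 × 1.1180 = 0.2236
d₁ = [ln(265/290) + (0.038 + 0.2²/2)·1.25] / 0.2236 = [-0.0902 + 0.0725] / 0.2236 = -0.0789 ≈ -0.08
√T = √1.25 = 1.1180
φ(d₁) = φ(-0.08) = 0.3977
vega = S·φ(d₁)·√T = 265·0.3977·1.1180 = 117.8266
(Vega is the same for a European call and put with the same parameters.)

117.83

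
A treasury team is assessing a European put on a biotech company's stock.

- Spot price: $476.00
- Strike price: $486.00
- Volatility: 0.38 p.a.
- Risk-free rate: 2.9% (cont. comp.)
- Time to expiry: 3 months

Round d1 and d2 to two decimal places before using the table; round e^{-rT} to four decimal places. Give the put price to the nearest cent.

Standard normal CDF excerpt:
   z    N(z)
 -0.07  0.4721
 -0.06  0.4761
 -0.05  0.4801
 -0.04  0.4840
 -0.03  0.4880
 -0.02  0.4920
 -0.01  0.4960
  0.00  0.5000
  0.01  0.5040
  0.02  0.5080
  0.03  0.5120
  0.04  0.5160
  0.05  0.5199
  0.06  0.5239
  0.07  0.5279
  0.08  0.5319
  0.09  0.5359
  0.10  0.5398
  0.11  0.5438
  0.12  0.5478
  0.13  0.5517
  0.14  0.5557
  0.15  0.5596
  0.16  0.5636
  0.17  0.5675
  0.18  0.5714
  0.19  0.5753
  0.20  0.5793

T = 0.25;  σ√T = 0.1900
ln(S/K) + (r + σ²/2)T = ln(476/486) + (0.029 + 0.38²/2)·0.25 = -0.0208 + 0.0253 = 0.0045
d₁ = 0.0045 / 0.1900 = 0.0237 ≈ 0.02
d₂ = d₁ − σ√T = 0.0237 − 0.1900 = -0.1663 ≈ -0.17
e^(−rT) = e^(−0.029·0.25) = 0.9928
N(−d₂) = N(0.17) = 0.5675;  N(−d₁) = N(-0.02) = 0.4920
P = 486·0.9928·0.5675 − 476·0.4920 = 273.8192 − 234.1920 = 39.6272

$39.63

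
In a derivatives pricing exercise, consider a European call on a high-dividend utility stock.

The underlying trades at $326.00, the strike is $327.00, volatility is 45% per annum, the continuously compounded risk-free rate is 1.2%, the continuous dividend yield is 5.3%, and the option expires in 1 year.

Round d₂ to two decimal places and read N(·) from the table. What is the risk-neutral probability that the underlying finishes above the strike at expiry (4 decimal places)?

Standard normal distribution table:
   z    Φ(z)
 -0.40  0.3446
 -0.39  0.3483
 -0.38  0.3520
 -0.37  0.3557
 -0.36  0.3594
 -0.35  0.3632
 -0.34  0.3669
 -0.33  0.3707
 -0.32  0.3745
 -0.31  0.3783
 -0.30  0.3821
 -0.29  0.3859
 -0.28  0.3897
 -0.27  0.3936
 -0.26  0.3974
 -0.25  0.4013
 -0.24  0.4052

σ√T = 0.45 × 1.0000 = 0.4500
ln(S/K) + (r − q + σ²/2)T = ln(326/327) + (0.012 − 0.053 + 0.45²/2)·1 = -0.0031 + 0.0603 = 0.0572
d₁ = 0.0572 / 0.4500 = 0.1271 → 0.13
d₂ = d₁ − σ√T = 0.1271 − 0.4500 = -0.3229 → -0.32
Pr(exercise) under Q = N(d₂) = 0.3745

0.3745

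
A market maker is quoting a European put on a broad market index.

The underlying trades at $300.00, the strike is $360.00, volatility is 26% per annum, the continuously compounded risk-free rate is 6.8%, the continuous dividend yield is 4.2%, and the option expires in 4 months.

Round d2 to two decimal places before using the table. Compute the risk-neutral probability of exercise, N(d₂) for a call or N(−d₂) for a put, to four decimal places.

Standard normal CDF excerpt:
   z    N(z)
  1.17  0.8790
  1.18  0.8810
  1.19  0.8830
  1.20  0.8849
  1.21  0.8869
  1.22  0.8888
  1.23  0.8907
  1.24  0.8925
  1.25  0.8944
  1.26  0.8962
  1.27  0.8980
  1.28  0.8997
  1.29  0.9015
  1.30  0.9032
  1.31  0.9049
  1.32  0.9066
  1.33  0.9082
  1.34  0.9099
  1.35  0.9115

0.8907

T = 0.3333;  σ√T = 0.1501
d₁ = [ln(300/360) + (0.068 − 0.042 + 0.26²/2)·0.3333] / 0.1501 = [-0.1823 + 0.0199] / 0.1501 = -1.0818 ⇒ -1.08
d₂ = d₁ − σ√T = -1.0818 − 0.1501 = -1.2319 ⇒ -1.23
Pr(exercise) under Q = N(−d₂) = N(1.23) = 0.8907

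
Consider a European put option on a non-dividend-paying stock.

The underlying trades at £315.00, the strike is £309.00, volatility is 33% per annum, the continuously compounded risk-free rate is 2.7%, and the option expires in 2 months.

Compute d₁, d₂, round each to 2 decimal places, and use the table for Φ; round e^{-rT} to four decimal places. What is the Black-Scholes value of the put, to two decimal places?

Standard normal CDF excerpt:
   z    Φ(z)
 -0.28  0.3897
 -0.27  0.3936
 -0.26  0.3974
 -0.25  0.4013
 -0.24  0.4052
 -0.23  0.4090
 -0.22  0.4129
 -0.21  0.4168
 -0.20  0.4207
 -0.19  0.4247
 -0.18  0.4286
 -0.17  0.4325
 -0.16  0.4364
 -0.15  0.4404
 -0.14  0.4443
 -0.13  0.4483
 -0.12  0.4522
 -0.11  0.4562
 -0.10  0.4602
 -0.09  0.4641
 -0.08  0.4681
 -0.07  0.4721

σ√T = 0.33·√0.1667 = 0.1347
d₁ = [ln(315/309) + (0.027 + 0.33²/2)·0.1667] / 0.1347 = [0.0192 + 0.0136] / 0.1347 = 0.2435 ≈ 0.24
d₂ = d₁ − σ√T = 0.2435 − 0.1347 = 0.1088 ≈ 0.11
e^(−rT) = e^(−0.027·0.1667) = 0.9955
N(−d₂) = N(-0.11) = 0.4562;  N(−d₁) = N(-0.24) = 0.4052
P = 309·0.9955·0.4562 − 315·0.4052 = 140.3315 − 127.6380 = 12.6935

£12.69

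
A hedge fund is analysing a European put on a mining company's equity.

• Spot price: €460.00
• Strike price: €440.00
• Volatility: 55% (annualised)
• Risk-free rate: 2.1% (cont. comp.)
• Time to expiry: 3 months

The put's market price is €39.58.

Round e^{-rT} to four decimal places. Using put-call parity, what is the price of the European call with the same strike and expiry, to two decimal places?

exp(−rT) = exp(−0.021·0.25) = 0.9948
Put-call parity: C − P = S − K·e^(−rT) = 460 − 440·0.9948 = 460 − 437.7120 = 22.2880
C = P + (C − P) = 39.58 + (22.2880) = 61.8680

€61.87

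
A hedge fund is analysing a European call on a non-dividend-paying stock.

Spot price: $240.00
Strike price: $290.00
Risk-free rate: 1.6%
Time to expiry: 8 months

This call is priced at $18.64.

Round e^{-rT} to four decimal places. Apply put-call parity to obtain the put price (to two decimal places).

exp(−rT) = exp(−0.016·0.6667) = 0.9894
Put-call parity: C − P = S − K·e^(−rT) = 240 − 290·0.9894 = 240 − 286.9260 = -46.9260
P = C − (C − P) = 18.64 − (-46.9260) = 65.5660

$65.57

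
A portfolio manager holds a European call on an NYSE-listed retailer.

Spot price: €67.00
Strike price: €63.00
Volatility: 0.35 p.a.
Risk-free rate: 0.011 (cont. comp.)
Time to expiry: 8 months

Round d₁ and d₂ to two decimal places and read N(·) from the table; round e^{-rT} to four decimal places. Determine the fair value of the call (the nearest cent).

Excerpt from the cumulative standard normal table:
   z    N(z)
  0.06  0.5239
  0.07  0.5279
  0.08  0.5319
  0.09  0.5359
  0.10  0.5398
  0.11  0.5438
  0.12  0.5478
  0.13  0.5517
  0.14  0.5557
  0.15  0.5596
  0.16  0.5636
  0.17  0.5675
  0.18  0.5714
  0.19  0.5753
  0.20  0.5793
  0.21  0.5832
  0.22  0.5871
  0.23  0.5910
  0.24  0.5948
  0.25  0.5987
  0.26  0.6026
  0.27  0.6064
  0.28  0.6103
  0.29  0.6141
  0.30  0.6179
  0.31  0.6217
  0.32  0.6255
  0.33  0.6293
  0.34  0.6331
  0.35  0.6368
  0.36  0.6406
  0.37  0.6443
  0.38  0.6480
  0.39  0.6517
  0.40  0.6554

σ√T = 0.35·√0.6667 = 0.2858
d₁ = [ln(67/63) + (0.011 + ½·0.35²)·0.6667] / (σ√T) = (0.0616 + 0.0482) / 0.2858 = 0.3840 ≈ 0.38
d₂ = 0.3840 − 0.2858 = 0.0982 ≈ 0.10
e^(−rT) = e^(−0.011·0.6667) = 0.9927
N(d₁) = N(0.38) = 0.6480;  N(d₂) = N(0.10) = 0.5398
C = 67·0.6480 − 63·0.9927·0.5398 = 43.4160 − 33.7591 = 9.6569

€9.66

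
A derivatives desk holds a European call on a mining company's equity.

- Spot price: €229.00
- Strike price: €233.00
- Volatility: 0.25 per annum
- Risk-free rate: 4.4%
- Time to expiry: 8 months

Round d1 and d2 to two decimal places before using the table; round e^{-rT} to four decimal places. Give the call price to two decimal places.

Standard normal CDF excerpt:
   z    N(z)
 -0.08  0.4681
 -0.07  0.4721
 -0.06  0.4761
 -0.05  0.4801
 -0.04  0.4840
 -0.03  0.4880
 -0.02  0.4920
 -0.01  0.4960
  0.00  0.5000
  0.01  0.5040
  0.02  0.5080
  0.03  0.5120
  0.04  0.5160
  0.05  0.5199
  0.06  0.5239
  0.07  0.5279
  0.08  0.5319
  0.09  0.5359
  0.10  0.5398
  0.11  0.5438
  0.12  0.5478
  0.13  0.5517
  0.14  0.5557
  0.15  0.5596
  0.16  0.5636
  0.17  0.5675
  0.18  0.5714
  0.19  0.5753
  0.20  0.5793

σ√T = 0.25 × 0.8165 = 0.2041
d₁ = [ln(229/233) + (0.044 + ½·0.25²)·0.6667] / (σ√T) = (-0.0173 + 0.0502) / 0.2041 = 0.1609 ⇒ 0.16
d₂ = 0.1609 − 0.2041 = -0.0432 ⇒ -0.04
exp(−rT) = exp(−0.044·0.6667) = 0.9711
C = 229·N(0.16) − 233·0.9711·N(-0.04) = 229·0.5636 − 233·0.9711·0.4840 = 129.0644 − 109.5129 = 19.5515

€19.55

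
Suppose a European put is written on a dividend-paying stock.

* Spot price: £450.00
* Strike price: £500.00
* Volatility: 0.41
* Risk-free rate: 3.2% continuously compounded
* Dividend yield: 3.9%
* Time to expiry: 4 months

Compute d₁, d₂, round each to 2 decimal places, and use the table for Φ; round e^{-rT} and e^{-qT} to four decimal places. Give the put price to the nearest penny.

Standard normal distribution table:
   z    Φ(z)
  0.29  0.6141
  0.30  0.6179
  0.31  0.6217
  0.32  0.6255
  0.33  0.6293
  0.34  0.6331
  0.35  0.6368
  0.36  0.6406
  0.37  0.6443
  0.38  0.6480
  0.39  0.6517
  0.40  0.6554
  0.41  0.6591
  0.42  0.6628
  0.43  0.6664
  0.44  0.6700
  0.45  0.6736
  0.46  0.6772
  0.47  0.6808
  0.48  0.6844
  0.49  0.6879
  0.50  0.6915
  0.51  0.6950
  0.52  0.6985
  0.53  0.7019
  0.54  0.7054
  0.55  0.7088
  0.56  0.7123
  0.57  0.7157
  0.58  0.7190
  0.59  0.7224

£72.84

σ√T = 0.41·√0.3333 = 0.2367
d₁ = [ln(450/500) + (0.032 − 0.039 + 0.41²/2)·0.3333] / 0.2367 = [-0.1054 + 0.0257] / 0.2367 = -0.3366 ≈ -0.34
d₂ = d₁ − σ√T = -0.3366 − 0.2367 = -0.5733 ≈ -0.57
exp(−qT) = exp(−0.039·0.3333) = 0.9871;  exp(−rT) = exp(−0.032·0.3333) = 0.9894
N(−d₂) = N(0.57) = 0.7157;  N(−d₁) = N(0.34) = 0.6331
P = 500·0.9894·0.7157 − 450·0.9871·0.6331 = 354.0568 − 281.2199 = 72.8369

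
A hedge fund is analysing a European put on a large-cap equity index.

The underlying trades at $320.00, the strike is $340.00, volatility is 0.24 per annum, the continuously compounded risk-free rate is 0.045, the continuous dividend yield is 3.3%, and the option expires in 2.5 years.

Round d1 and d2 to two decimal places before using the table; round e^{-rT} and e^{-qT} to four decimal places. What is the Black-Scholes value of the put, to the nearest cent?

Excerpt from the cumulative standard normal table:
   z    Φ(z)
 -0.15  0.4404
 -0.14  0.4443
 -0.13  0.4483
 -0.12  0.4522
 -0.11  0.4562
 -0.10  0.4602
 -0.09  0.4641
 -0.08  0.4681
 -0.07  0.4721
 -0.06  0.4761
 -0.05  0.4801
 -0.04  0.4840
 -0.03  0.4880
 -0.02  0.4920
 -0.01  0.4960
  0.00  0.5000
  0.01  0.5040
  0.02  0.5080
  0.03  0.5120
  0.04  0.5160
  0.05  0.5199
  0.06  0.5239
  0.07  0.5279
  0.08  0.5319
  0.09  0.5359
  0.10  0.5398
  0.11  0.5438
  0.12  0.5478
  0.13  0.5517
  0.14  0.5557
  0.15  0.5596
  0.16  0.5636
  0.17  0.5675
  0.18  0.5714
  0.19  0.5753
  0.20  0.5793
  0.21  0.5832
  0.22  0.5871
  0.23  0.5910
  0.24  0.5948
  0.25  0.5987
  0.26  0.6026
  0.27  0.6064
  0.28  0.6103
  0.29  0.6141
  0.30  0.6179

$49.82

T = 2.5;  σ√T = 0.3795
d₁ = [ln(320/340) + (0.045 − 0.033 + 0.24²/2)·2.5] / 0.3795 = [-0.0606 + 0.1020] / 0.3795 = 0.1090 which rounds to 0.11
d₂ = d₁ − σ√T = 0.1090 − 0.3795 = -0.2704 which rounds to -0.27
e^(−qT) = e^(−0.033·2.5) = 0.9208;  e^(−rT) = e^(−0.045·2.5) = 0.8936
N(−d₂) = N(0.27) = 0.6064;  N(−d₁) = N(-0.11) = 0.4562
P = 340·0.8936·0.6064 − 320·0.9208·0.4562 = 184.2389 − 134.4221 = 49.8168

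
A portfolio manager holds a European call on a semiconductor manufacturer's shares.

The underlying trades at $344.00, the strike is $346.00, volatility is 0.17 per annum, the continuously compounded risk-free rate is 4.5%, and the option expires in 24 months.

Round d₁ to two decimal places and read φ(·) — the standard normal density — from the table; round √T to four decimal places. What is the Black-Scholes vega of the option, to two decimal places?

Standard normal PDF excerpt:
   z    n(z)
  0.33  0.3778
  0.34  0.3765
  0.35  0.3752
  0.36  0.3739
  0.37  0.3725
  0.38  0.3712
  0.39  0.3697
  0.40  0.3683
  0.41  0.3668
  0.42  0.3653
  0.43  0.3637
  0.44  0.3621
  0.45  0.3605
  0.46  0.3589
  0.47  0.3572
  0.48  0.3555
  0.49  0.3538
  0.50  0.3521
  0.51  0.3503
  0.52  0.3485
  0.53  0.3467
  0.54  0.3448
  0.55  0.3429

σ√T = 0.17·√2 = 0.2404
d₁ = [ln(344/346) + (0.045 + 0.17²/2)·2] / 0.2404 = [-0.0058 + 0.1189] / 0.2404 = 0.4704 which rounds to 0.47
√T = √2 = 1.4142
φ(d₁) = φ(0.47) = 0.3572
vega = S·φ(d₁)·√T = 344·0.3572·1.4142 = 173.7724
(Vega is the same for a European call and put with the same parameters.)

173.77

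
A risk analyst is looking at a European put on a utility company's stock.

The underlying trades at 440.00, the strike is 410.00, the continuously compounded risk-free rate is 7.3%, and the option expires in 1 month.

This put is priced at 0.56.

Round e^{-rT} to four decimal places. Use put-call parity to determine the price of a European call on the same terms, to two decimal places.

33.06

e^(−rT) = e^(−0.073·0.08333) = 0.9939
Put-call parity: C − P = S − K·e^(−rT) = 440 − 410·0.9939 = 440 − 407.4990 = 32.5010
C = P + (C − P) = 0.56 + (32.5010) = 33.0610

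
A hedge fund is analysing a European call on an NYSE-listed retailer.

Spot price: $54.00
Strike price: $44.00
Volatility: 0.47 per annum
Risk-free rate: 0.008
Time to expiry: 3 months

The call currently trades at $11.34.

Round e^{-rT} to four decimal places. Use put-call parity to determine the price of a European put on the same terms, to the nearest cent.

exp(−rT) = exp(−0.008·0.25) = 0.9980
Put-call parity: C − P = S − K·e^(−rT) = 54 − 44·0.9980 = 54 − 43.9120 = 10.0880
P = C − (C − P) = 11.34 − (10.0880) = 1.2520

$1.25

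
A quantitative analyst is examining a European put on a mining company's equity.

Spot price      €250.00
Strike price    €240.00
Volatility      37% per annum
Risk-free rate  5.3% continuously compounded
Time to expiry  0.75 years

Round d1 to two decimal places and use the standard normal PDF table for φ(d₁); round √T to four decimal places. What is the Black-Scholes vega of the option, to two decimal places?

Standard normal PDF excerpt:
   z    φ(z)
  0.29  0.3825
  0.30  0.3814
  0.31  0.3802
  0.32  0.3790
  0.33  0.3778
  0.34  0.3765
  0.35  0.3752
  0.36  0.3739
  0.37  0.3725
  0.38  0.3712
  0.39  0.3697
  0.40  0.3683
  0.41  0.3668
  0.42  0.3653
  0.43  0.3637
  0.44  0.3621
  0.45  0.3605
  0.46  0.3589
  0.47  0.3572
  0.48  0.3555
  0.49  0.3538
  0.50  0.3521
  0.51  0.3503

σ√T = 0.37 × 0.8660 = 0.3204
d₁ = [ln(250/240) + (0.053 + ½·0.37²)·0.75] / (σ√T) = (0.0408 + 0.0911) / 0.3204 = 0.4117 ≈ 0.41
√T = √0.75 = 0.8660
φ(d₁) = φ(0.41) = 0.3668
vega = S·φ(d₁)·√T = 250·0.3668·0.8660 = 79.4122
(The call has the same vega.)

79.41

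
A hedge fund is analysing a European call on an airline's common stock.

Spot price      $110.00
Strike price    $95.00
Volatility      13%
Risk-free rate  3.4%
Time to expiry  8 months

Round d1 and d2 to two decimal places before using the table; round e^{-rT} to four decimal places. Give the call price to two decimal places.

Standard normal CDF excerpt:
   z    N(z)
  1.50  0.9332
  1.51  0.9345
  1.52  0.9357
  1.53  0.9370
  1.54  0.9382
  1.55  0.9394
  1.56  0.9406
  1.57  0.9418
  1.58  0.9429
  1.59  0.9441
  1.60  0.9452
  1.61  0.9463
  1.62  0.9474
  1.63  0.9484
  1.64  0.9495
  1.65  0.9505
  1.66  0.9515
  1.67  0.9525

T = 0.6667;  σ√T = 0.1061
d₁ = [ln(110/95) + (0.034 + 0.13²/2)·0.6667] / 0.1061 = [0.1466 + 0.0283] / 0.1061 = 1.6478 which rounds to 1.65
d₂ = d₁ − σ√T = 1.6478 − 0.1061 = 1.5416 which rounds to 1.54
exp(−rT) = exp(−0.034·0.6667) = 0.9776
N(d₁) = N(1.65) = 0.9505;  N(d₂) = N(1.54) = 0.9382
C = 110·0.9505 − 95·0.9776·0.9382 = 104.5550 − 87.1325 = 17.4225

$17.42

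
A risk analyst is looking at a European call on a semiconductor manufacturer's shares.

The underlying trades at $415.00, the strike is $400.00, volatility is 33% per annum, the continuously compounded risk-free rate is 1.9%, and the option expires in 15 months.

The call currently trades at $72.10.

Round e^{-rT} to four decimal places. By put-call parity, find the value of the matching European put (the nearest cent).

$47.70

exp(−rT) = exp(−0.019·1.25) = 0.9765
Put-call parity: C − P = S − K·e^(−rT) = 415 − 400·0.9765 = 415 − 390.6000 = 24.4000
P = C − (C − P) = 72.10 − (24.4000) = 47.7000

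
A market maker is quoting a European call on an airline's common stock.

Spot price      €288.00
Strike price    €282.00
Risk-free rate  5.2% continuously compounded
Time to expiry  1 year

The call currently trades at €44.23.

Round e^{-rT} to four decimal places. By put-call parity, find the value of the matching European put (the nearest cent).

€23.93

e^(−rT) = e^(−0.052·1) = 0.9493
Put-call parity: C − P = S − K·e^(−rT) = 288 − 282·0.9493 = 288 − 267.7026 = 20.2974
P = C − (C − P) = 44.23 − (20.2974) = 23.9326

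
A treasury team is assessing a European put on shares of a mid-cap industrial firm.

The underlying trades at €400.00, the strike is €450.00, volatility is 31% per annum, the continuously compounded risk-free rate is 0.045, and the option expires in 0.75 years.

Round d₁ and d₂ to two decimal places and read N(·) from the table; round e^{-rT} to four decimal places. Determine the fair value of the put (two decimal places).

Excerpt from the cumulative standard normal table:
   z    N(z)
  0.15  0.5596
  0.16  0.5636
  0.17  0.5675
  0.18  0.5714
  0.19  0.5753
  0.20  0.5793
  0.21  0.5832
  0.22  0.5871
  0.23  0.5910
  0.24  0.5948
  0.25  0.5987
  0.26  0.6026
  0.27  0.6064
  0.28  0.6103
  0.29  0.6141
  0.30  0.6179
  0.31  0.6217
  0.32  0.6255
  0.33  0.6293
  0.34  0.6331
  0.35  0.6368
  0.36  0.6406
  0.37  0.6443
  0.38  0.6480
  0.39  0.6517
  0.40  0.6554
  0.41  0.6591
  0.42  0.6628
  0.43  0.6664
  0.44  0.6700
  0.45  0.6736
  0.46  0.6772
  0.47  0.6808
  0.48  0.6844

T = 0.75;  σ√T = 0.2685
d₁ = [ln(400/450) + (0.045 + 0.31²/2)·0.75] / 0.2685 = [-0.1178 + 0.0698] / 0.2685 = -0.1788 ⇒ -0.18
d₂ = d₁ − σ√T = -0.1788 − 0.2685 = -0.4472 ⇒ -0.45
exp(−rT) = exp(−0.045·0.75) = 0.9668
N(−d₂) = N(0.45) = 0.6736;  N(−d₁) = N(0.18) = 0.5714
P = 450·0.9668·0.6736 − 400·0.5714 = 293.0564 − 228.5600 = 64.4964

€64.50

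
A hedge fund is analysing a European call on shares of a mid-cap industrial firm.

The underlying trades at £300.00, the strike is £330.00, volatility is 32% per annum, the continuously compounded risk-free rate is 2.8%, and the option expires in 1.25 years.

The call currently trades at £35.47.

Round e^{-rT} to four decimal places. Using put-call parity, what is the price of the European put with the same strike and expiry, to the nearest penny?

£54.12

e^(−rT) = e^(−0.028·1.25) = 0.9656
Put-call parity: C − P = S − K·e^(−rT) = 300 − 330·0.9656 = 300 − 318.6480 = -18.6480
P = C − (C − P) = 35.47 − (-18.6480) = 54.1180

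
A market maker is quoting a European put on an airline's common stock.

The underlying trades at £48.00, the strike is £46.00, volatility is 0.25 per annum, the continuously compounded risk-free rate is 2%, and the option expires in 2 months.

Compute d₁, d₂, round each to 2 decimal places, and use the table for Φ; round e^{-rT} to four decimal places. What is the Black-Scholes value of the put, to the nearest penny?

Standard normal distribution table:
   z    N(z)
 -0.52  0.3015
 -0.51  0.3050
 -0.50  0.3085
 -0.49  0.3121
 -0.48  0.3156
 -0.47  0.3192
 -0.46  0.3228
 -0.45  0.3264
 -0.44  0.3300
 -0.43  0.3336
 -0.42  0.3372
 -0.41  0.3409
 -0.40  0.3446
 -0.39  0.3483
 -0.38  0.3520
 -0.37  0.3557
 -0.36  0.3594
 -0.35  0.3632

£0.99

T = 0.1667;  σ√T = 0.1021
d₁ = [ln(48/46) + (0.02 + ½·0.25²)·0.1667] / (σ√T) = (0.0426 + 0.0085) / 0.1021 = 0.5007 → 0.50
d₂ = 0.5007 − 0.1021 = 0.3986 → 0.40
e^(−rT) = e^(−0.02·0.1667) = 0.9967
N(−d₂) = N(-0.40) = 0.3446;  N(−d₁) = N(-0.50) = 0.3085
P = 46·0.9967·0.3446 − 48·0.3085 = 15.7993 − 14.8080 = 0.9913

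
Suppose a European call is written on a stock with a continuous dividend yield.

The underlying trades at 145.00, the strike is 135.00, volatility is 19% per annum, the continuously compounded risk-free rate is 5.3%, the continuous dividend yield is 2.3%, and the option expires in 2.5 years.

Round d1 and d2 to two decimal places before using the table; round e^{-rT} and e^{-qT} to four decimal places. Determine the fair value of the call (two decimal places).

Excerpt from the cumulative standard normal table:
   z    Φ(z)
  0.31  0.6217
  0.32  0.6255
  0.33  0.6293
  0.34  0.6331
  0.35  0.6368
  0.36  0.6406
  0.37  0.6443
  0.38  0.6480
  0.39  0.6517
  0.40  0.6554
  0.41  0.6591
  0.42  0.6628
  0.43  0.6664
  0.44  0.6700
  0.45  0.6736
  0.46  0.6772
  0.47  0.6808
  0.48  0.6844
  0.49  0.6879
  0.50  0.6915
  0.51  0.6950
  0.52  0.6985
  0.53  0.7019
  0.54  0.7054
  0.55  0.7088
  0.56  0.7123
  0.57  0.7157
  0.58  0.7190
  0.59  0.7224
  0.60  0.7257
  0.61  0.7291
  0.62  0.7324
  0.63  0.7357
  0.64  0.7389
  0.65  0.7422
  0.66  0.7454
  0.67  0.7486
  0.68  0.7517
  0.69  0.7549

σ√T = 0.19 × 1.5811 = 0.3004
d₁ = [ln(145/135) + (0.053 − 0.023 + ½·0.19²)·2.5] / (σ√T) = (0.0715 + 0.1201) / 0.3004 = 0.6377 ⇒ 0.64
d₂ = 0.6377 − 0.3004 = 0.3373 ⇒ 0.34
exp(−qT) = exp(−0.023·2.5) = 0.9441;  exp(−rT) = exp(−0.053·2.5) = 0.8759
C = 145·0.9441·N(0.64) − 135·0.8759·N(0.34) = 145·0.9441·0.7389 − 135·0.8759·0.6331 = 101.1513 − 74.8619 = 26.2895

26.29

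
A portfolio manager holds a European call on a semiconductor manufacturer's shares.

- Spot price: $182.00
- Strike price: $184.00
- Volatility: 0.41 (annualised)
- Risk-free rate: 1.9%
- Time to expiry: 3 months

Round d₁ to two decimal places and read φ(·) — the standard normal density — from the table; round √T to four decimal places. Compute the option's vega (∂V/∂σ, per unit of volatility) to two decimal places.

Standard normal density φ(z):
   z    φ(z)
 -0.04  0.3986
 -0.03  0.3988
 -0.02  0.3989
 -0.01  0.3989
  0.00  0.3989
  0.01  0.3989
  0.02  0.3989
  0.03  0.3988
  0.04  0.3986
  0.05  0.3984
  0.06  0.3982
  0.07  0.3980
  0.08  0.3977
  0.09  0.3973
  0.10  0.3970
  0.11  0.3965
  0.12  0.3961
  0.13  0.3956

σ√T = 0.41 × 0.5000 = 0.2050
d₁ = [ln(182/184) + (0.019 + 0.41²/2)·0.25] / 0.2050 = [-0.0109 + 0.0258] / 0.2050 = 0.0724 ⇒ 0.07
√T = √0.25 = 0.5000
φ(d₁) = φ(0.07) = 0.3980
vega = S·φ(d₁)·√T = 182·0.3980·0.5000 = 36.2180
(The put has the same vega.)

36.22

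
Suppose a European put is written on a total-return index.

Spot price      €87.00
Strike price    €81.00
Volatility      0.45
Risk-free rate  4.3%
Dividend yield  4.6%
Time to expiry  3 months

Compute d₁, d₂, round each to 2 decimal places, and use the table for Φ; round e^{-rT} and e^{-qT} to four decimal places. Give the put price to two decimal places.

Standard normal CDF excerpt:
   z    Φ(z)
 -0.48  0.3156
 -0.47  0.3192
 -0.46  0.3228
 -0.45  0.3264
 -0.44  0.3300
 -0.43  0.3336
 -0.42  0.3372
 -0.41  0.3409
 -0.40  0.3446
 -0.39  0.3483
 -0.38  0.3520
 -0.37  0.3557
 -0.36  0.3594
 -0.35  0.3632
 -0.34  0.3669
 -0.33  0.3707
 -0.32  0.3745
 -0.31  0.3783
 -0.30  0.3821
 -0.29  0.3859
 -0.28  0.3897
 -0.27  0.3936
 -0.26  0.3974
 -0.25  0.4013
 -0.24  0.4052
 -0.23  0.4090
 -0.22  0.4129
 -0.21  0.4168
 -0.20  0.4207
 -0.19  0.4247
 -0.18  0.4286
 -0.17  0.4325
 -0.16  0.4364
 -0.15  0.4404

€5.02

σ√T = 0.45·√0.25 = 0.2250
ln(S/K) + (r − q + σ²/2)T = ln(87/81) + (0.043 − 0.046 + 0.45²/2)·0.25 = 0.0715 + 0.0246 = 0.0960
d₁ = 0.0960 / 0.2250 = 0.4268 ⇒ 0.43
d₂ = d₁ − σ√T = 0.4268 − 0.2250 = 0.2018 ⇒ 0.20
e^(−qT) = e^(−0.046·0.25) = 0.9886;  e^(−rT) = e^(−0.043·0.25) = 0.9893
N(−d₂) = N(-0.20) = 0.4207;  N(−d₁) = N(-0.43) = 0.3336
P = 81·0.9893·0.4207 − 87·0.9886·0.3336 = 33.7121 − 28.6923 = 5.0197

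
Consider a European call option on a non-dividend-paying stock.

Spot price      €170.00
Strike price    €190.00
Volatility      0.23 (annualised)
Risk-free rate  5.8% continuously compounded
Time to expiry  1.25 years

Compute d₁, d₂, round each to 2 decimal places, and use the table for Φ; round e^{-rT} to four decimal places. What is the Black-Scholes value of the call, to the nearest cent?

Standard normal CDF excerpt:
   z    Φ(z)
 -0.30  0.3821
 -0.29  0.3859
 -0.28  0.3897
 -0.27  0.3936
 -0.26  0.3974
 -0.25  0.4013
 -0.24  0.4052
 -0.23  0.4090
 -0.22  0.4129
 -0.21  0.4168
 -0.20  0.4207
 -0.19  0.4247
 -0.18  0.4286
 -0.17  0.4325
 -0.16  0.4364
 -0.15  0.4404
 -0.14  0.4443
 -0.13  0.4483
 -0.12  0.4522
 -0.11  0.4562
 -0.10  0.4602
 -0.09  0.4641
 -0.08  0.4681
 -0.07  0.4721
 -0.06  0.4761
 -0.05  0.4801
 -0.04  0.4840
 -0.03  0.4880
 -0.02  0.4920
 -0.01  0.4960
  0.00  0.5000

€14.77

σ√T = 0.23 × 1.1180 = 0.2571
d₁ = [ln(170/190) + (0.058 + 0.23²/2)·1.25] / 0.2571 = [-0.1112 + 0.1056] / 0.2571 = -0.0220 → -0.02
d₂ = d₁ − σ√T = -0.0220 − 0.2571 = -0.2792 → -0.28
e^(−rT) = e^(−0.058·1.25) = 0.9301
N(d₁) = N(-0.02) = 0.4920;  N(d₂) = N(-0.28) = 0.3897
C = 170·0.4920 − 190·0.9301·0.3897 = 83.6400 − 68.8674 = 14.7726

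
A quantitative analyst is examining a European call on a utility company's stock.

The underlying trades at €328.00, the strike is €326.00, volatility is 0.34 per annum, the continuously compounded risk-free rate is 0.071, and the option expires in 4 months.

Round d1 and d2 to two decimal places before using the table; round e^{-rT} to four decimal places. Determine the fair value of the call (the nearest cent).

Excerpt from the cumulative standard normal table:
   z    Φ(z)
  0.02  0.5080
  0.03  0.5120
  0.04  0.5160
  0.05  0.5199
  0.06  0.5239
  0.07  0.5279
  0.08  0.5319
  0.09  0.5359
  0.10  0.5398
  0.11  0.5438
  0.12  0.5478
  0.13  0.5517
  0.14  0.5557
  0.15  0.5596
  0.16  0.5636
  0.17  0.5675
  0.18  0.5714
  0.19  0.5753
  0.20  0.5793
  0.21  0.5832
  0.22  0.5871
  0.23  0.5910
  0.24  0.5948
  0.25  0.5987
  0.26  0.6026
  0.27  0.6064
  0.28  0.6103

€30.85

σ√T = 0.34·√0.3333 = 0.1963
d₁ = [ln(328/326) + (0.071 + ½·0.34²)·0.3333] / (σ√T) = (0.0061 + 0.0429) / 0.1963 = 0.2499 ≈ 0.25
d₂ = 0.2499 − 0.1963 = 0.0536 ≈ 0.05
e^(−rT) = e^(−0.071·0.3333) = 0.9766
N(d₁) = N(0.25) = 0.5987;  N(d₂) = N(0.05) = 0.5199
C = 328·0.5987 − 326·0.9766·0.5199 = 196.3736 − 165.5214 = 30.8522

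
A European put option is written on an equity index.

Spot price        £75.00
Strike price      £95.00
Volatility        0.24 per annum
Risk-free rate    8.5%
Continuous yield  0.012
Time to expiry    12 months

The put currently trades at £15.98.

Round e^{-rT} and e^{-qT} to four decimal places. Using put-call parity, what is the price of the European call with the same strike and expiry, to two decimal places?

£2.83

e^(−qT) = e^(−0.012·1) = 0.9881;  e^(−rT) = e^(−0.085·1) = 0.9185
Put-call parity: C − P = S·e^(−qT) − K·e^(−rT) = 75·0.9881 − 95·0.9185 = 74.1075 − 87.2575 = -13.1500
C = P + (C − P) = 15.98 + (-13.1500) = 2.8300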